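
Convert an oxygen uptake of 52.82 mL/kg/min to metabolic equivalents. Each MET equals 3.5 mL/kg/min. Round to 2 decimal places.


One MET = 3.5 mL/kg/min
Number of METs = 52.82 / 3.5
= 15.09 METs

15.09 METs


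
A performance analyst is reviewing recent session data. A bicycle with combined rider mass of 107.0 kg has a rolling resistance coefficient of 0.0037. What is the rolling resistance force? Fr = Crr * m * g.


Fr = 0.0037 * 107.0 * 9.81
= 0.3959 * 9.81
= 3.884 N

3.884 N


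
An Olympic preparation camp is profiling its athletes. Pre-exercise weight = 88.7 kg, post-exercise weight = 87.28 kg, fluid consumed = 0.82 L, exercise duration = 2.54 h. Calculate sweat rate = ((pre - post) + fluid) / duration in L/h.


Weight loss = 88.7 - 87.28 = 1.42 kg (approx L)
Total sweat = 1.42 + 0.82 = 2.24 L
Sweat rate = 2.24 / 2.54 = 0.882 L/h

0.882 L/h


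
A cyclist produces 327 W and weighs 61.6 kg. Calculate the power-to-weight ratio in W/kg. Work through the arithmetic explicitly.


P/W = power / mass
= 327 / 61.6
= 5.308 W/kg

5.308 W/kg


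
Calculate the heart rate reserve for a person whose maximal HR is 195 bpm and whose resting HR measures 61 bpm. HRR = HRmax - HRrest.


HRmax = 195 bpm
HRrest = 61 bpm
HRR = 195 - 61 = 134 bpm

134 bpm


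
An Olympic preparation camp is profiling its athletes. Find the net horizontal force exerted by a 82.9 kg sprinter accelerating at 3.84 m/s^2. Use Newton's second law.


Newton's second law: F = m * a
F = 82.9 * 3.84 = 318.34 N

318.34 N


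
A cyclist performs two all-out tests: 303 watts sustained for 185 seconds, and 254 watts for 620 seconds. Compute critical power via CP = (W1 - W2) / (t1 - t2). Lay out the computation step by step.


W1 = P1 * t1 = 303 * 185 = 56055 J
W2 = P2 * t2 = 254 * 620 = 157480 J
CP = (56055 - 157480) / (185 - 620)
= 233.16 W

233.16 W


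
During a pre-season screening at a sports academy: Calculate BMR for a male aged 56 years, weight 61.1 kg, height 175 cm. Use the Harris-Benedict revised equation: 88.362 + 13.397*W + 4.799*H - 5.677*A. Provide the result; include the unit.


Substituting values:
W term = 13.397 * 61.1 = 818.5567
H term = 4.799 * 175 = 839.825
A term = 5.677 * 56 = 317.912
BMR = 1428.83 kcal/day

1428.83 kcal/day


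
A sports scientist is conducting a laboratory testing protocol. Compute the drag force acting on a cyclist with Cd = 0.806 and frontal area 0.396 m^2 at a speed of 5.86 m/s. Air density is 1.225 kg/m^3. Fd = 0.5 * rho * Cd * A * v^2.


Step 1: v^2 = 34.3396
Step 2: Fd = 0.5 * 1.225 * 0.806 * 0.396 * 34.3396
= 6.713 N

6.713 N


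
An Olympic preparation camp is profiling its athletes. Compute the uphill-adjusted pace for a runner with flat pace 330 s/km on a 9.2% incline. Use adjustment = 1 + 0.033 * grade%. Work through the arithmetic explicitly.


Adjustment factor = 1 + 0.033 * 9.2 = 1.3036
Grade-adjusted pace = 330 * 1.3036 = 430.19 s/km

430.19 s/km


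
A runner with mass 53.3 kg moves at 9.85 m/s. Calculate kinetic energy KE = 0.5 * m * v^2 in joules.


v^2 = 9.85^2 = 97.0225
KE = 0.5 * 53.3 * 97.0225
= 2585.65 J

2585.65 J


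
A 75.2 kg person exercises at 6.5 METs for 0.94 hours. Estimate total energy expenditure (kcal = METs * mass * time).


Energy = METs * mass(kg) * time(h)
= 6.5 * 75.2 * 0.94
= 459.47 kcal

459.47 kcal


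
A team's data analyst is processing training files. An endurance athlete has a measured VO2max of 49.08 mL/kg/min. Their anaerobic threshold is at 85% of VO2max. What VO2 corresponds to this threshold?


Anaerobic threshold VO2 = VO2max * 85%
= 49.08 * 0.85
= 41.72 mL/kg/min

41.72 mL/kg/min


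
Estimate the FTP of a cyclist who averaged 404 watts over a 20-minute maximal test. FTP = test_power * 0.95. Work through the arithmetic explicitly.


FTP = 404 * 0.95 = 383.8 W

383.8 W


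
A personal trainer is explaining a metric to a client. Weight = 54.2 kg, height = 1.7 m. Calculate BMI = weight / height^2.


height^2 = 1.7^2 = 2.89
BMI = 54.2 / 2.89 = 18.75 kg/m^2

18.75 kg/m^2


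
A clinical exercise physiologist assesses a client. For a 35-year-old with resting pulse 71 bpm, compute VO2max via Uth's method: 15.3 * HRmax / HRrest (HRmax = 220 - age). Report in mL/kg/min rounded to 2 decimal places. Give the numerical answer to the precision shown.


Step 1: HRmax = 220 - 35 = 185 bpm
Step 2: Ratio = 185 / 71 = 2.6056
Step 3: VO2max = 15.3 * 2.6056 = 39.87 mL/kg/min

39.87 mL/kg/min


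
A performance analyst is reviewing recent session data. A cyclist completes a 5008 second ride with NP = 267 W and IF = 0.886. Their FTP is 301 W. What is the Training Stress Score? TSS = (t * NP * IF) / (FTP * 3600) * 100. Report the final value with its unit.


t * NP * IF = 5008 * 267 * 0.886 = 1184702.496
FTP * 3600 = 1083600
TSS = (1184702.496 / 1083600) * 100 = 109.33

109.33 TSS


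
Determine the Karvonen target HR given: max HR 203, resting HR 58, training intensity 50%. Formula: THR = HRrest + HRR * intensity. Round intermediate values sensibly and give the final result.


HRR = HRmax - HRrest = 203 - 58 = 145
THR = 58 + 145 * 0.5
= 130.5 bpm

130.5 bpm


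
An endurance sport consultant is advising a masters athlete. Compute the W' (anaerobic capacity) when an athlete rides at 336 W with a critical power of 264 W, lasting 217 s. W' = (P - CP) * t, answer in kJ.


Above-CP power = 72 W
Duration = 217 s
W' = 72 * 217 = 15624 J
Convert: 15624 / 1000 = 15.624 kJ

15.624 kJ


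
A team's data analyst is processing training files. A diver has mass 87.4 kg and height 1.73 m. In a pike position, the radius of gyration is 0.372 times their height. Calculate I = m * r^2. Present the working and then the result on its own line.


r = 0.372 * 1.73 = 0.64356 m
I = m * r^2 = 87.4 * 0.414169 = 36.198 kg*m^2

36.198 kg*m^2


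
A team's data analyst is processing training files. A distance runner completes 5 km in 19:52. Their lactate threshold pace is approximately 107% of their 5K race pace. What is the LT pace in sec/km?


Convert to seconds: 19 min 52 s = 1192 s
Pace per km = 1192 / 5 = 238.4 s/km
LT pace = 238.4 * 1.07 = 255.09 s/km

255.09 s/km


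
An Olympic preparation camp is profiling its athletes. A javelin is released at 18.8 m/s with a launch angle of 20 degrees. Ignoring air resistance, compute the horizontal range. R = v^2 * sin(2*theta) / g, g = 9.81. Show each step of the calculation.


Launch speed squared = 353.44
sin(2 * 20 deg) = 0.642788
Range = 353.44 * 0.642788 / 9.81
= 23.159 m

23.159 m


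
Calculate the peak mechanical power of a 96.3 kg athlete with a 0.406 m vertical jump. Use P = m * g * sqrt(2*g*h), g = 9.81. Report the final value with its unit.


First, sqrt(2gh) = sqrt(2 * 9.81 * 0.406)
= sqrt(7.96572) = 2.822361 m/s
Power = 96.3 * 9.81 * 2.822361 = 2666.29 W

2666.29 W


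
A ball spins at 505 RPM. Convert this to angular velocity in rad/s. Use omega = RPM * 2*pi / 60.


omega = 505 * 2 * pi / 60
= 505 * 6.28318531 / 60
= 3173.009 / 60
= 52.883 rad/s

52.883 rad/s


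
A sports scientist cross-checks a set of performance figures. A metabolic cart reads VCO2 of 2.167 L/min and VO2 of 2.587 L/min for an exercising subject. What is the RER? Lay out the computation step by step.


RER = VCO2 / VO2 = 2.167 / 2.587 = 0.8376

0.8376


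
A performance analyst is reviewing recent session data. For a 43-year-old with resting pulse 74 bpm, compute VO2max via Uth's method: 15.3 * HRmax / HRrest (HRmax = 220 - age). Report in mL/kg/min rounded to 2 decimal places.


Step 1: HRmax = 220 - 43 = 177 bpm
Step 2: Ratio = 177 / 74 = 2.3919
Step 3: VO2max = 15.3 * 2.3919 = 36.6 mL/kg/min

36.6 mL/kg/min


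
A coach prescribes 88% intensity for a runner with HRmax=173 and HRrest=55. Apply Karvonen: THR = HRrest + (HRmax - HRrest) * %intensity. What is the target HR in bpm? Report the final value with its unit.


Heart rate reserve = 173 - 55 = 118
Intensity fraction = 88 / 100 = 0.88
THR = 55 + 118 * 0.88 = 158.84 bpm

158.84 bpm


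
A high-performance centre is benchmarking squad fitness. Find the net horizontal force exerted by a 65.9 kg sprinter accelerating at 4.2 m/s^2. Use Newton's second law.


Newton's second law: F = m * a
F = 65.9 * 4.2 = 276.78 N

276.78 N


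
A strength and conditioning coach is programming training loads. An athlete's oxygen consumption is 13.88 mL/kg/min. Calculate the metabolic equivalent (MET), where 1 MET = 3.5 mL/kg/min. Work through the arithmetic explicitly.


MET = VO2 / 3.5
= 13.88 / 3.5
= 3.97 METs

3.97 METs


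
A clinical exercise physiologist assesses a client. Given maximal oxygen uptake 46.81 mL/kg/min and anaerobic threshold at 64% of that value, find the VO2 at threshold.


Percentage as decimal = 0.64
VO2 at AT = 46.81 * 0.64 = 29.96 mL/kg/min

29.96 mL/kg/min


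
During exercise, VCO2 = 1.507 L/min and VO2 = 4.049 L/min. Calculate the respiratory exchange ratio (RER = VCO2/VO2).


RER = VCO2 / VO2
= 1.507 / 4.049
= 0.3722

0.3722


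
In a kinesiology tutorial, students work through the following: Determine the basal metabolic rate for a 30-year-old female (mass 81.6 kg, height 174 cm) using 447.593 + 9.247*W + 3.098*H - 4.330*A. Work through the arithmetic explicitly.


BMR = 447.593 + 9.247*81.6 + 3.098*174 - 4.330*30
= 1611.3 kcal/day

1611.3 kcal/day


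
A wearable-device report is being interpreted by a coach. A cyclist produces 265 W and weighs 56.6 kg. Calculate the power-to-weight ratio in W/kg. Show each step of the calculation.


P/W = power / mass
= 265 / 56.6
= 4.682 W/kg

4.682 W/kg


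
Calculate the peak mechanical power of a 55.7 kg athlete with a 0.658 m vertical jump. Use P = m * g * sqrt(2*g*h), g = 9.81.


First, sqrt(2gh) = sqrt(2 * 9.81 * 0.658)
= sqrt(12.90996) = 3.593043 m/s
Power = 55.7 * 9.81 * 3.593043 = 1963.3 W

1963.3 W


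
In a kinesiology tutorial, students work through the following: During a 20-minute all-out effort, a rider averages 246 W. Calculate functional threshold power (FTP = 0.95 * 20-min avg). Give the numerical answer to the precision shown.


FTP = 0.95 * 246
= 233.7 W

233.7 W


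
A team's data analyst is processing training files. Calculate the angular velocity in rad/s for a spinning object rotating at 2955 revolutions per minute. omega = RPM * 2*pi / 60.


omega = RPM * 2*pi / 60
= 2955 * 6.28318531 / 60
= 309.447 rad/s

309.447 rad/s


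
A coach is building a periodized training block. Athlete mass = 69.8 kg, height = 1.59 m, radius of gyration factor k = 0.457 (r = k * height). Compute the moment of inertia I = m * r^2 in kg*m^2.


r = k * height = 0.457 * 1.59 = 0.72663 m
r^2 = 0.72663^2 = 0.527991
I = 69.8 * 0.527991 = 36.854 kg*m^2

36.854 kg*m^2


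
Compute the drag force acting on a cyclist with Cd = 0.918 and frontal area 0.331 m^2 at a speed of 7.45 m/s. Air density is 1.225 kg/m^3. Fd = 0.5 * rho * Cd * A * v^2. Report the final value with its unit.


Step 1: v^2 = 55.5025
Step 2: Fd = 0.5 * 1.225 * 0.918 * 0.331 * 55.5025
= 10.33 N

10.33 N


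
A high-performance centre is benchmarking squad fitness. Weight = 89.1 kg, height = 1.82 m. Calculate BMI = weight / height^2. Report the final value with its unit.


height^2 = 1.82^2 = 3.3124
BMI = 89.1 / 3.3124 = 26.9 kg/m^2

26.9 kg/m^2


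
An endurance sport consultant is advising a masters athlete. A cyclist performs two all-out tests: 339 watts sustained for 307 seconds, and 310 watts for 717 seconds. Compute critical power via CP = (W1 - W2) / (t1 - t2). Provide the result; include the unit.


W1 = P1 * t1 = 339 * 307 = 104073 J
W2 = P2 * t2 = 310 * 717 = 222270 J
CP = (104073 - 222270) / (307 - 717)
= 288.29 W

288.29 W


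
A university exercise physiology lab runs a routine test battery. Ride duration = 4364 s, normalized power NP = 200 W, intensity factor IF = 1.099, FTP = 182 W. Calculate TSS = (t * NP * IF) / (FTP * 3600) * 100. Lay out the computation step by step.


Numerator = 4364 * 200 * 1.099 = 959207.2
Denominator = 182 * 3600 = 655200
TSS = 959207.2 / 655200 * 100
= 146.4

146.4 TSS


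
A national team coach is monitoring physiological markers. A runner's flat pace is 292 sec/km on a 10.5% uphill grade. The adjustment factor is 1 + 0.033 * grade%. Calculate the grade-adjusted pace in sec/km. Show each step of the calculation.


Factor = 1 + 0.033 * 10.5 = 1.3465
Adjusted pace = 292 * 1.3465
= 393.18 sec/km

393.18 s/km


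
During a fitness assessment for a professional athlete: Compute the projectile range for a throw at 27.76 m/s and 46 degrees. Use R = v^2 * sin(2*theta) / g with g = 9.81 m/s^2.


Two times the angle = 92 degrees
sin(92) = 0.999391
R = 770.6176 * 0.999391 / 9.81 = 78.506 m

78.506 m


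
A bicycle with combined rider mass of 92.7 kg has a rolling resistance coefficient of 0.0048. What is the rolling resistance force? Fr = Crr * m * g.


Fr = 0.0048 * 92.7 * 9.81
= 0.44496 * 9.81
= 4.365 N

4.365 N


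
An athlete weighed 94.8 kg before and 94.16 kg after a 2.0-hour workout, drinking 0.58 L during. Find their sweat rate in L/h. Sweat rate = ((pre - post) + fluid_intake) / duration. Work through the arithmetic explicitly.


Body mass change = 0.64 kg
Total sweat loss = 0.64 + 0.58 = 1.22 L
Rate = 1.22 / 2.0 = 0.61 L/h

0.61 L/h


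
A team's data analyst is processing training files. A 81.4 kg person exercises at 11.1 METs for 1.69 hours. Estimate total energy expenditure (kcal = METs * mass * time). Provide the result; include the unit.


Energy = METs * mass(kg) * time(h)
= 11.1 * 81.4 * 1.69
= 1526.98 kcal

1526.98 kcal


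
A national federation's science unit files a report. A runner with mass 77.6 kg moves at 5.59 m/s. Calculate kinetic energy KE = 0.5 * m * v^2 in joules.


v^2 = 5.59^2 = 31.2481
KE = 0.5 * 77.6 * 31.2481
= 1212.43 J

1212.43 J


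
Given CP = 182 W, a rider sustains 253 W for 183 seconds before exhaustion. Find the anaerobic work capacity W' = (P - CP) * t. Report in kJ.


Excess power = 253 - 182 = 71 W
Work above CP = 71 * 183 = 12993 J
W' = 12.993 kJ

12.993 kJ


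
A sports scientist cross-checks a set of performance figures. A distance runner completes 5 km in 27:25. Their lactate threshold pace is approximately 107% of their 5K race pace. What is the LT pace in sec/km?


Convert to seconds: 27 min 25 s = 1645 s
Pace per km = 1645 / 5 = 329.0 s/km
LT pace = 329.0 * 1.07 = 352.03 s/km

352.03 s/km


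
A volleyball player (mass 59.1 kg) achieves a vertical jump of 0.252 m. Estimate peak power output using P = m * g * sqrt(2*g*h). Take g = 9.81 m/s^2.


2 * g * h = 2 * 9.81 * 0.252 = 4.94424
sqrt(4.94424) = 2.223565 m/s
P = 59.1 * 9.81 * 2.223565 = 1289.16 W

1289.16 W


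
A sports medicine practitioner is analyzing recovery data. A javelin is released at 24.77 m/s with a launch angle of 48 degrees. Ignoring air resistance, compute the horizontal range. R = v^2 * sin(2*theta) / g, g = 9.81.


Launch speed squared = 613.5529
sin(2 * 48 deg) = 0.994522
Range = 613.5529 * 0.994522 / 9.81
= 62.201 m

62.201 m


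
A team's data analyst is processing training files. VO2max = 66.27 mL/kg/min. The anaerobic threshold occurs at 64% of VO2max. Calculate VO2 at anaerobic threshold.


AT fraction = 64 / 100 = 0.64
AT VO2 = 66.27 * 0.64
= 42.41 mL/kg/min

42.41 mL/kg/min


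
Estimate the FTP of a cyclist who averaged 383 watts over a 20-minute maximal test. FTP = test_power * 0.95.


FTP = 383 * 0.95 = 363.85 W

363.85 W


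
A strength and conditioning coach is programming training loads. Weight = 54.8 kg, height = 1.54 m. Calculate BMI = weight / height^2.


height^2 = 1.54^2 = 2.3716
BMI = 54.8 / 2.3716 = 23.11 kg/m^2

23.11 kg/m^2


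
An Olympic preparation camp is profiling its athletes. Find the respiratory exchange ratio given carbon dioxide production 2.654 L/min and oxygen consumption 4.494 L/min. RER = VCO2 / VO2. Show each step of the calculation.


VCO2 = 2.654 L/min
VO2 = 4.494 L/min
RER = 2.654 / 4.494 = 0.5906

0.5906


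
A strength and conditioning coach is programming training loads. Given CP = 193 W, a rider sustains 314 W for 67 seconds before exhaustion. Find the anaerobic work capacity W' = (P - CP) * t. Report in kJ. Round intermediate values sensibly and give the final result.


Excess power = 314 - 193 = 121 W
Work above CP = 121 * 67 = 8107 J
W' = 8.107 kJ

8.107 kJ


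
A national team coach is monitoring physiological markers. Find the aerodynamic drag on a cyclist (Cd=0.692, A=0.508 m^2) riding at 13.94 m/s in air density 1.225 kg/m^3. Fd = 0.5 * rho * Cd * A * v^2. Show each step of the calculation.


Fd = 0.5 * 1.225 * 0.692 * 0.508 * 13.94^2
= 0.5 * 1.225 * 0.692 * 0.508 * 194.3236
= 41.841 N

41.841 N


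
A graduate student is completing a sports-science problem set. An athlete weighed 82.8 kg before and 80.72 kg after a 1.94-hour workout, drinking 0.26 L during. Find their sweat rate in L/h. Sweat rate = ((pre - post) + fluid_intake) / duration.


Body mass change = 2.08 kg
Total sweat loss = 2.08 + 0.26 = 2.34 L
Rate = 2.34 / 1.94 = 1.206 L/h

1.206 L/h


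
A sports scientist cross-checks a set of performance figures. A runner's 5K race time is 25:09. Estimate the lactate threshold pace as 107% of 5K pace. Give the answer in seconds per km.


Total race time = 25*60 + 9 = 1509 seconds
5K pace = 1509 / 5 = 301.8 sec/km
LT pace = 301.8 * 1.07 = 322.93 sec/km

322.93 s/km


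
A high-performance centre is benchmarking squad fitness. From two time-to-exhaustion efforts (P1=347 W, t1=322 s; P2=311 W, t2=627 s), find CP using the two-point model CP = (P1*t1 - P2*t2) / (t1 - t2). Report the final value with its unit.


Work in trial 1 = 111734 J
Work in trial 2 = 194997 J
Delta work = -83263 J
Delta time = -305 s
CP = -83263 / -305 = 272.99 W

272.99 W


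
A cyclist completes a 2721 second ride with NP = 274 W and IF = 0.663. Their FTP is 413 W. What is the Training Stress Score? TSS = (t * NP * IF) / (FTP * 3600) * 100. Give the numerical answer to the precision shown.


t * NP * IF = 2721 * 274 * 0.663 = 494302.302
FTP * 3600 = 1486800
TSS = (494302.302 / 1486800) * 100 = 33.25

33.25 TSS


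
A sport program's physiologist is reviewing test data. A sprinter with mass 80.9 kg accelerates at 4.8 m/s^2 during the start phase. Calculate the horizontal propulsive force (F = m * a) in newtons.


F = m * a
= 80.9 * 4.8
= 388.32 N

388.32 N


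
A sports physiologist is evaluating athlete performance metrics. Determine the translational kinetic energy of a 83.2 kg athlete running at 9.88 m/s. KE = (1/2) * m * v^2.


KE = 0.5 * m * v^2
= 0.5 * 83.2 * 9.88^2
= 0.5 * 83.2 * 97.6144
= 4060.76 J

4060.76 J


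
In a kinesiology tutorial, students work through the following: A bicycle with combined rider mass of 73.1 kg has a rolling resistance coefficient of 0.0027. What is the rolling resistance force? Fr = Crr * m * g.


Fr = 0.0027 * 73.1 * 9.81
= 0.19737 * 9.81
= 1.936 N

1.936 N


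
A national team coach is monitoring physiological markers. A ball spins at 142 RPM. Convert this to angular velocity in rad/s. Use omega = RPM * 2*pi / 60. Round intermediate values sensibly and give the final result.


omega = 142 * 2 * pi / 60
= 142 * 6.28318531 / 60
= 892.212 / 60
= 14.87 rad/s

14.87 rad/s


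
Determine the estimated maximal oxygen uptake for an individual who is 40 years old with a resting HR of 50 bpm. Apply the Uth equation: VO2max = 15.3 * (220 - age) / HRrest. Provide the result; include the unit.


HRmax = 220 - 40 = 180
VO2max = 15.3 * (180 / 50)
= 15.3 * 3.6
= 55.08 mL/kg/min

55.08 mL/kg/min


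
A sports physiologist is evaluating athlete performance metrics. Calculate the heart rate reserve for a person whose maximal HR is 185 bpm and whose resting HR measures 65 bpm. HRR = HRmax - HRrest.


HRmax = 185 bpm
HRrest = 65 bpm
HRR = 185 - 65 = 120 bpm

120 bpm


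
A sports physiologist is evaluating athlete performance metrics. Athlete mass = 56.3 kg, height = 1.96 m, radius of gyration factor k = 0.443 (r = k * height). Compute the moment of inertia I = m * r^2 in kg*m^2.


r = k * height = 0.443 * 1.96 = 0.86828 m
r^2 = 0.86828^2 = 0.75391
I = 56.3 * 0.75391 = 42.445 kg*m^2

42.445 kg*m^2


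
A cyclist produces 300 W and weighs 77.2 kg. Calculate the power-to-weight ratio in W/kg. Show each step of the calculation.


P/W = power / mass
= 300 / 77.2
= 3.886 W/kg

3.886 W/kg


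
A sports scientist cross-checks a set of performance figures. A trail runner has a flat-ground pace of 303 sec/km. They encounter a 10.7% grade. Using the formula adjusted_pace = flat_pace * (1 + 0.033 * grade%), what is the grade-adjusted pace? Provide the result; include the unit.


Grade factor = 1 + 0.033 * 10.7 = 1.3531
Adjusted = 303 * 1.3531 = 409.99 sec/km

409.99 s/km


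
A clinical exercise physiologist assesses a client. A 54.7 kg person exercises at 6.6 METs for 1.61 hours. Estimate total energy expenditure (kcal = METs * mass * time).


Energy = METs * mass(kg) * time(h)
= 6.6 * 54.7 * 1.61
= 581.24 kcal

581.24 kcal


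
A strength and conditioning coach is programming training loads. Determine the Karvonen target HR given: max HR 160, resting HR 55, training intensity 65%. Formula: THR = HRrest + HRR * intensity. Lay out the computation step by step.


HRR = HRmax - HRrest = 160 - 55 = 105
THR = 55 + 105 * 0.65
= 123.25 bpm

123.25 bpm


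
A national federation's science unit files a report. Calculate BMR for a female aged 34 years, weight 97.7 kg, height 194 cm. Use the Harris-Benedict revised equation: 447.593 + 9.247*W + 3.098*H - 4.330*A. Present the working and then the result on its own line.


Substituting values:
W term = 9.247 * 97.7 = 903.4319
H term = 3.098 * 194 = 601.012
A term = 4.330 * 34 = 147.22
BMR = 1804.82 kcal/day

1804.82 kcal/day


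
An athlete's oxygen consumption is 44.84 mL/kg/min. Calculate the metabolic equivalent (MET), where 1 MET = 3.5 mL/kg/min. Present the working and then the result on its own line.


MET = VO2 / 3.5
= 44.84 / 3.5
= 12.81 METs

12.81 METs


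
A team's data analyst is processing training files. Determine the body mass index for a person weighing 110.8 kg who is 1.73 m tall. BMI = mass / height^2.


BMI = mass / height^2
= 110.8 / 1.73^2
= 110.8 / 2.9929
= 37.02 kg/m^2

37.02 kg/m^2


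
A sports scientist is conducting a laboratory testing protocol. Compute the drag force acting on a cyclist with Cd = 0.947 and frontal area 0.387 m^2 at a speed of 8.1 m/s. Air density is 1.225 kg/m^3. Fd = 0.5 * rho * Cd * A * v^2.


Step 1: v^2 = 65.61
Step 2: Fd = 0.5 * 1.225 * 0.947 * 0.387 * 65.61
= 14.728 N

14.728 N


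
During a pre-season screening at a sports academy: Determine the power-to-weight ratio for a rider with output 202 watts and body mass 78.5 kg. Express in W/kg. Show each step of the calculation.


P/W = 202 / 78.5 = 2.573 W/kg

2.573 W/kg


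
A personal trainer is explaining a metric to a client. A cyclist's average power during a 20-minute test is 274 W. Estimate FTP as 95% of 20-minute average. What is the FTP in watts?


FTP = 20-min power * 0.95
= 274 * 0.95
= 260.3 W

260.3 W


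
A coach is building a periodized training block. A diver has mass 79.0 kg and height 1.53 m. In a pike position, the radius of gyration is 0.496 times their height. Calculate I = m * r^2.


r = 0.496 * 1.53 = 0.75888 m
I = m * r^2 = 79.0 * 0.575899 = 45.496 kg*m^2

45.496 kg*m^2


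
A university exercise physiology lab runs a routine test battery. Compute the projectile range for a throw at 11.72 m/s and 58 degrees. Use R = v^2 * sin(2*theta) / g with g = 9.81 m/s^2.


Two times the angle = 116 degrees
sin(116) = 0.898794
R = 137.3584 * 0.898794 / 9.81 = 12.585 m

12.585 m


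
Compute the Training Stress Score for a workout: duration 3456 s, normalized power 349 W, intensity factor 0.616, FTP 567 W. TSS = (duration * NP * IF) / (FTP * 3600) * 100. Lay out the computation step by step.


Product = 3456 * 349 * 0.616 = 742984.704
Base = 567 * 3600 = 2041200
TSS = 742984.704 / 2041200 * 100 = 36.4

36.4 TSS


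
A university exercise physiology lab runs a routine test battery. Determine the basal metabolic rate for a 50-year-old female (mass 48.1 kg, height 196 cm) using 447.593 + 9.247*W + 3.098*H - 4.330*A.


BMR = 447.593 + 9.247*48.1 + 3.098*196 - 4.330*50
= 1283.08 kcal/day

1283.08 kcal/day


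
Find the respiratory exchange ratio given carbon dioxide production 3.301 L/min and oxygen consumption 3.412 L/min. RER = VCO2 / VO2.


VCO2 = 3.301 L/min
VO2 = 3.412 L/min
RER = 3.301 / 3.412 = 0.9675

0.9675


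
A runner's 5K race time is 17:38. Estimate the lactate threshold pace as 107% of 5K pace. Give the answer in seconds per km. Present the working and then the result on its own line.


Total race time = 17*60 + 38 = 1058 seconds
5K pace = 1058 / 5 = 211.6 sec/km
LT pace = 211.6 * 1.07 = 226.41 sec/km

226.41 s/km


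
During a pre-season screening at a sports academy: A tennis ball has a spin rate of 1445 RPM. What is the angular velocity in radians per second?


Convert RPM to rad/s: multiply by 2*pi and divide by 60
omega = 1445 * 2 * pi / 60
= 151.32 rad/s

151.32 rad/s


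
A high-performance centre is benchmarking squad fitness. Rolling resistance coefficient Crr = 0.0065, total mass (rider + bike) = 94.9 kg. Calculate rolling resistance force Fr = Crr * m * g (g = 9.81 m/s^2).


Fr = Crr * m * g
= 0.0065 * 94.9 * 9.81
= 6.051 N

6.051 N


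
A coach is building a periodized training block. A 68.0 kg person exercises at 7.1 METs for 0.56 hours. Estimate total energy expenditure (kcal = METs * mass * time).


Energy = METs * mass(kg) * time(h)
= 7.1 * 68.0 * 0.56
= 270.37 kcal

270.37 kcal


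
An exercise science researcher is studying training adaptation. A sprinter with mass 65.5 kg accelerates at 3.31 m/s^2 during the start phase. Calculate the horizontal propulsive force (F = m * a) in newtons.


F = m * a
= 65.5 * 3.31
= 216.81 N

216.81 N


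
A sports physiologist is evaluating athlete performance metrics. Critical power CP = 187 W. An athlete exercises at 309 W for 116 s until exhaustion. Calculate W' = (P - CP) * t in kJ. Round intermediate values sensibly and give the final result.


P - CP = 309 - 187 = 122 W
W' = 122 * 116 = 14152 J
= 14152 / 1000 = 14.152 kJ

14.152 kJ


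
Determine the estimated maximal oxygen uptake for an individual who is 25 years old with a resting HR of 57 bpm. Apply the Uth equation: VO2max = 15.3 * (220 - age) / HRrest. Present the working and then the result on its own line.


HRmax = 220 - 25 = 195
VO2max = 15.3 * (195 / 57)
= 15.3 * 3.4211
= 52.34 mL/kg/min

52.34 mL/kg/min


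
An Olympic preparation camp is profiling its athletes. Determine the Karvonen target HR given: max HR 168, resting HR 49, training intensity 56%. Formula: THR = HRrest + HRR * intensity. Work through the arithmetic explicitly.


HRR = HRmax - HRrest = 168 - 49 = 119
THR = 49 + 119 * 0.56
= 115.64 bpm

115.64 bpm


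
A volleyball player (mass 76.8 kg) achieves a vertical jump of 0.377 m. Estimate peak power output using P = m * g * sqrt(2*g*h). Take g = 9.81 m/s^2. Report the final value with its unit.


2 * g * h = 2 * 9.81 * 0.377 = 7.39674
sqrt(7.39674) = 2.719695 m/s
P = 76.8 * 9.81 * 2.719695 = 2049.04 W

2049.04 W


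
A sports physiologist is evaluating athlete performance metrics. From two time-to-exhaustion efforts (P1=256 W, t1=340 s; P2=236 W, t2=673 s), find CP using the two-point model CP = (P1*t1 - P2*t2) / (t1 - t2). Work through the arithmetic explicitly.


Work in trial 1 = 87040 J
Work in trial 2 = 158828 J
Delta work = -71788 J
Delta time = -333 s
CP = -71788 / -333 = 215.58 W

215.58 W


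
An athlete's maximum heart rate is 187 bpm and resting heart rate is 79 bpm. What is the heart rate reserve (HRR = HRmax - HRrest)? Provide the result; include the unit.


HRR = HRmax - HRrest
= 187 - 79
= 108 bpm

108 bpm


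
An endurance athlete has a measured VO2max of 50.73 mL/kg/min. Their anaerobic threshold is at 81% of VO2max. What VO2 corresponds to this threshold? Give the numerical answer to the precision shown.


Anaerobic threshold VO2 = VO2max * 81%
= 50.73 * 0.81
= 41.09 mL/kg/min

41.09 mL/kg/min


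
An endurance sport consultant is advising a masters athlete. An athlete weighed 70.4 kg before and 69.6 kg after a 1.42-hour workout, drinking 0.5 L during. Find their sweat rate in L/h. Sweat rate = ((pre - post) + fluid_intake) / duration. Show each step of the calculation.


Body mass change = 0.8 kg
Total sweat loss = 0.8 + 0.5 = 1.3 L
Rate = 1.3 / 1.42 = 0.915 L/h

0.915 L/h


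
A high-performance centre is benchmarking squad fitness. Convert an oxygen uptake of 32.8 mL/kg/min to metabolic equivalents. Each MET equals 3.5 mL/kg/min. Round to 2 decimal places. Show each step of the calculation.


One MET = 3.5 mL/kg/min
Number of METs = 32.8 / 3.5
= 9.37 METs

9.37 METs


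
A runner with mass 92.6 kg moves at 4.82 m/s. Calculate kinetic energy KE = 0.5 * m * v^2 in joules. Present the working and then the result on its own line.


v^2 = 4.82^2 = 23.2324
KE = 0.5 * 92.6 * 23.2324
= 1075.66 J

1075.66 J


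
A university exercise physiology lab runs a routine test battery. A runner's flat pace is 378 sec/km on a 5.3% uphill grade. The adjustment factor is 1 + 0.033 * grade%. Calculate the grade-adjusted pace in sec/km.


Factor = 1 + 0.033 * 5.3 = 1.1749
Adjusted pace = 378 * 1.1749
= 444.11 sec/km

444.11 s/km


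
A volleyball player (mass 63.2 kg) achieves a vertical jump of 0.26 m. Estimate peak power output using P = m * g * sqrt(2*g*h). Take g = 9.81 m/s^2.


2 * g * h = 2 * 9.81 * 0.26 = 5.1012
sqrt(5.1012) = 2.258584 m/s
P = 63.2 * 9.81 * 2.258584 = 1400.3 W

1400.3 W


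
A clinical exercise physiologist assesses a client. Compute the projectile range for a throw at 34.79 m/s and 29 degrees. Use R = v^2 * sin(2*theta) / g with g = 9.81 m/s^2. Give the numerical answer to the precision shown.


Two times the angle = 58 degrees
sin(58) = 0.848048
R = 1210.3441 * 0.848048 / 9.81 = 104.631 m

104.631 m


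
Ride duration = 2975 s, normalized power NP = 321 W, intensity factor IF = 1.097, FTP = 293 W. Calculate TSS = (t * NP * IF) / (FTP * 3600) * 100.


Numerator = 2975 * 321 * 1.097 = 1047607.575
Denominator = 293 * 3600 = 1054800
TSS = 1047607.575 / 1054800 * 100
= 99.32

99.32 TSS


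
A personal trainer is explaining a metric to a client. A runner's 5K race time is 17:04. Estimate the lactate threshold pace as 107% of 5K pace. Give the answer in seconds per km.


Total race time = 17*60 + 4 = 1024 seconds
5K pace = 1024 / 5 = 204.8 sec/km
LT pace = 204.8 * 1.07 = 219.14 sec/km

219.14 s/km


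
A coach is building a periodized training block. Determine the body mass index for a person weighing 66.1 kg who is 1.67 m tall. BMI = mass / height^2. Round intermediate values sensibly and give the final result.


BMI = mass / height^2
= 66.1 / 1.67^2
= 66.1 / 2.7889
= 23.7 kg/m^2

23.7 kg/m^2


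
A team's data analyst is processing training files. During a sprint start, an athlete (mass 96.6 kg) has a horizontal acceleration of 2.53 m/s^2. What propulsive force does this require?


Propulsive force = mass * acceleration
= 96.6 kg * 2.53 m/s^2
= 244.4 N

244.4 N


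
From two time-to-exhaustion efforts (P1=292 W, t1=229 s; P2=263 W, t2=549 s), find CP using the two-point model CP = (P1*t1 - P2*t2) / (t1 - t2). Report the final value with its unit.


Work in trial 1 = 66868 J
Work in trial 2 = 144387 J
Delta work = -77519 J
Delta time = -320 s
CP = -77519 / -320 = 242.25 W

242.25 W


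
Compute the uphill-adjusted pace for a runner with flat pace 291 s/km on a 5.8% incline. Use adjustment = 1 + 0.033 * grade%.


Adjustment factor = 1 + 0.033 * 5.8 = 1.1914
Grade-adjusted pace = 291 * 1.1914 = 346.7 s/km

346.7 s/km


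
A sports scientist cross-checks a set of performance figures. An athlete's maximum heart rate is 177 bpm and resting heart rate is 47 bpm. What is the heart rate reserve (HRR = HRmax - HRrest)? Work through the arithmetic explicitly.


HRR = HRmax - HRrest
= 177 - 47
= 130 bpm

130 bpm


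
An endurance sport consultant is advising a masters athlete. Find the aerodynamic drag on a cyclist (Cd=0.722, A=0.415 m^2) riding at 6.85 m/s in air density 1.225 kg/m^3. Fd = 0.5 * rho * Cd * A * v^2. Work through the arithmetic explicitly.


Fd = 0.5 * 1.225 * 0.722 * 0.415 * 6.85^2
= 0.5 * 1.225 * 0.722 * 0.415 * 46.9225
= 8.611 N

8.611 N


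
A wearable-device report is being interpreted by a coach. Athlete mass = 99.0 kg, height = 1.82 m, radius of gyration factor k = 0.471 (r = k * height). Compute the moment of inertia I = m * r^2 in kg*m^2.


r = k * height = 0.471 * 1.82 = 0.85722 m
r^2 = 0.85722^2 = 0.734826
I = 99.0 * 0.734826 = 72.748 kg*m^2

72.748 kg*m^2


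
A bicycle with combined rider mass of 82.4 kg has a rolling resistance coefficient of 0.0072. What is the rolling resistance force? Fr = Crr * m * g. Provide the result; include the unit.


Fr = 0.0072 * 82.4 * 9.81
= 0.59328 * 9.81
= 5.82 N

5.82 N


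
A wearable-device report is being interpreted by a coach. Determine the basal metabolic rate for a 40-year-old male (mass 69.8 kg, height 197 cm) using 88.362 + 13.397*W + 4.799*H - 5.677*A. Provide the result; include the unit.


BMR = 88.362 + 13.397*69.8 + 4.799*197 - 5.677*40
= 1741.8 kcal/day

1741.8 kcal/day


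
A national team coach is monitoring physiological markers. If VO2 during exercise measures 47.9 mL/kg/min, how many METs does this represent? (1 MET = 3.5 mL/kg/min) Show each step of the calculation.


METs = VO2 / 3.5 = 47.9 / 3.5 = 13.69

13.69 METs


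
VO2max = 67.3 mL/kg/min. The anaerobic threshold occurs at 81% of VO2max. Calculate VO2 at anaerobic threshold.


AT fraction = 81 / 100 = 0.81
AT VO2 = 67.3 * 0.81
= 54.51 mL/kg/min

54.51 mL/kg/min


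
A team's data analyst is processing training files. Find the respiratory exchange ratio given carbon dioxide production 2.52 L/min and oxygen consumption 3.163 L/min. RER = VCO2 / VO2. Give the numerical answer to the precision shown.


VCO2 = 2.52 L/min
VO2 = 3.163 L/min
RER = 2.52 / 3.163 = 0.7967

0.7967


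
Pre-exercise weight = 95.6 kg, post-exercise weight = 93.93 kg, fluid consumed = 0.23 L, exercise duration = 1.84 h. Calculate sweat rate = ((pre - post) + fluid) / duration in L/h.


Weight loss = 95.6 - 93.93 = 1.67 kg (approx L)
Total sweat = 1.67 + 0.23 = 1.9 L
Sweat rate = 1.9 / 1.84 = 1.033 L/h

1.033 L/h


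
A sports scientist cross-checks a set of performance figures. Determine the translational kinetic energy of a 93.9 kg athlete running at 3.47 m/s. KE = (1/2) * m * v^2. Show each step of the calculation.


KE = 0.5 * m * v^2
= 0.5 * 93.9 * 3.47^2
= 0.5 * 93.9 * 12.0409
= 565.32 J

565.32 J


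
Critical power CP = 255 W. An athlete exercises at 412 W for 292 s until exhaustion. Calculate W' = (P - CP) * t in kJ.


P - CP = 412 - 255 = 157 W
W' = 157 * 292 = 45844 J
= 45844 / 1000 = 45.844 kJ

45.844 kJ


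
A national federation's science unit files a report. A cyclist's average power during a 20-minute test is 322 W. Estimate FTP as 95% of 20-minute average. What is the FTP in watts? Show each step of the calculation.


FTP = 20-min power * 0.95
= 322 * 0.95
= 305.9 W

305.9 W


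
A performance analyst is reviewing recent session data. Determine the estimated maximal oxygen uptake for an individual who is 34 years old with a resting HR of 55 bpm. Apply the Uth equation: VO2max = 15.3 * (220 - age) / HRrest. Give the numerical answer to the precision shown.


HRmax = 220 - 34 = 186
VO2max = 15.3 * (186 / 55)
= 15.3 * 3.3818
= 51.74 mL/kg/min

51.74 mL/kg/min


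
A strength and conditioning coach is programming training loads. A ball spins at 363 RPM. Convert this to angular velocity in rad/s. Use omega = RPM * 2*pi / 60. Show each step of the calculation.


omega = 363 * 2 * pi / 60
= 363 * 6.28318531 / 60
= 2280.796 / 60
= 38.013 rad/s

38.013 rad/s


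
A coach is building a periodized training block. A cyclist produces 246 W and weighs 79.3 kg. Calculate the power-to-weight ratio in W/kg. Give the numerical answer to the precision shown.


P/W = power / mass
= 246 / 79.3
= 3.102 W/kg

3.102 W/kg


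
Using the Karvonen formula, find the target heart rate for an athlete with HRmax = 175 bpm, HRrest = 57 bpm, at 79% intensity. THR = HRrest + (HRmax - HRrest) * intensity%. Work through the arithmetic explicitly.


HRR = 175 - 57 = 118
THR = 57 + 118 * 0.79
= 57 + 93.22
= 150.22 bpm

150.22 bpm


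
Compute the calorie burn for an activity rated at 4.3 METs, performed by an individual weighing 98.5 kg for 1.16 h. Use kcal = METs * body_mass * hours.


Product of METs and mass = 4.3 * 98.5 = 423.55
Total kcal = 423.55 * 1.16 = 491.32 kcal

491.32 kcal


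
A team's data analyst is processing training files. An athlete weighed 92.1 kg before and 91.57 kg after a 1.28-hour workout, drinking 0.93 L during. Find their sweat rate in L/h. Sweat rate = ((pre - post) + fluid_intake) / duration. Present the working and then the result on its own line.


Body mass change = 0.53 kg
Total sweat loss = 0.53 + 0.93 = 1.46 L
Rate = 1.46 / 1.28 = 1.141 L/h

1.141 L/h


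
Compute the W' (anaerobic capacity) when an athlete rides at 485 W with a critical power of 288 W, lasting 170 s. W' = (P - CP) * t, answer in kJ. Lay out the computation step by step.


Above-CP power = 197 W
Duration = 170 s
W' = 197 * 170 = 33490 J
Convert: 33490 / 1000 = 33.49 kJ

33.49 kJ


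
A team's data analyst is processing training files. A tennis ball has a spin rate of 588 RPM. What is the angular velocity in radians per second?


Convert RPM to rad/s: multiply by 2*pi and divide by 60
omega = 588 * 2 * pi / 60
= 61.575 rad/s

61.575 rad/s


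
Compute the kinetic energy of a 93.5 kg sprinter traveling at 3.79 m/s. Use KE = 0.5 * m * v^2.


Velocity squared = 14.3641
KE = 0.5 * 93.5 * 14.3641 = 671.52 J

671.52 J


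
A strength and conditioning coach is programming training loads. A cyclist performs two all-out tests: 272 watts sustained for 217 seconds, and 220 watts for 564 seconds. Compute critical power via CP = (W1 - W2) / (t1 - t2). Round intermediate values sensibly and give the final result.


W1 = P1 * t1 = 272 * 217 = 59024 J
W2 = P2 * t2 = 220 * 564 = 124080 J
CP = (59024 - 124080) / (217 - 564)
= 187.48 W

187.48 W


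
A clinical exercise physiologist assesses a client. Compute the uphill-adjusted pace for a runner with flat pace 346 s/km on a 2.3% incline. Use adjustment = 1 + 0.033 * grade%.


Adjustment factor = 1 + 0.033 * 2.3 = 1.0759
Grade-adjusted pace = 346 * 1.0759 = 372.26 s/km

372.26 s/km


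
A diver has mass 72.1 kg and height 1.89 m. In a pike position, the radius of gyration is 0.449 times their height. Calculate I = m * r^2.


r = 0.449 * 1.89 = 0.84861 m
I = m * r^2 = 72.1 * 0.720139 = 51.922 kg*m^2

51.922 kg*m^2


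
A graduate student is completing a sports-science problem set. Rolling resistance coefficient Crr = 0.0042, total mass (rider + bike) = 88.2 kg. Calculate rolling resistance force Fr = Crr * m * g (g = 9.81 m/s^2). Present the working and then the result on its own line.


Fr = Crr * m * g
= 0.0042 * 88.2 * 9.81
= 3.634 N

3.634 N


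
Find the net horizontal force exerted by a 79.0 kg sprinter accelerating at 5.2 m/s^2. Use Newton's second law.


Newton's second law: F = m * a
F = 79.0 * 5.2 = 410.8 N

410.8 N


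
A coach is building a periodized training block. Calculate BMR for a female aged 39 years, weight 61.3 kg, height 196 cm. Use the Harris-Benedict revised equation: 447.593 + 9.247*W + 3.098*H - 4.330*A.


Substituting values:
W term = 9.247 * 61.3 = 566.8411
H term = 3.098 * 196 = 607.208
A term = 4.330 * 39 = 168.87
BMR = 1452.77 kcal/day

1452.77 kcal/day
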